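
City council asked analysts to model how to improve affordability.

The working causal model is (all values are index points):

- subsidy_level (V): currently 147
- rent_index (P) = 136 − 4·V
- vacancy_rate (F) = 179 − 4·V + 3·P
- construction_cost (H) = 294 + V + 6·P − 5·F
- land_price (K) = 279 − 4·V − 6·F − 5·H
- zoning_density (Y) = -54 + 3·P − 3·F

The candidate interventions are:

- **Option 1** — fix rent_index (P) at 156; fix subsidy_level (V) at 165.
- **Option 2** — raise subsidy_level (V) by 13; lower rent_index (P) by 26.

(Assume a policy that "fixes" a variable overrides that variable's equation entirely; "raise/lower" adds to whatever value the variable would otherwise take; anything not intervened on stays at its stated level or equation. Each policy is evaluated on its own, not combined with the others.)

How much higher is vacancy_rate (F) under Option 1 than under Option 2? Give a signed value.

2038

Option 1 (P := 156, V := 165):
  V = 165
  P = 156
  F = 179 − 4·165 + 3·156 = -13
Option 2 (V + 13, P − 26):
  V = 147 + 13 = 160
  P = 136 − 4·160 (−26 from intervention) = -530
  F = 179 − 4·160 + 3·(-530) = -2051
F: -13 − (-2051) = 2038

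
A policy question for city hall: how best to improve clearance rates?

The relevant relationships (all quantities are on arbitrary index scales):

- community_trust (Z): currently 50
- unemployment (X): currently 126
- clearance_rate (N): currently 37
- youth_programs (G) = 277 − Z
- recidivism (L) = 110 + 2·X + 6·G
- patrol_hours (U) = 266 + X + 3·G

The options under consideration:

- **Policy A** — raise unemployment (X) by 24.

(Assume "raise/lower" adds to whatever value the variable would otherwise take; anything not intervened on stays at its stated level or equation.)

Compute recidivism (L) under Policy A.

1772

Policy A (X + 24):
  Z = 50
  X = 126 + 24 = 150
  G = 277 − 50 = 227
  L = 110 + 2·150 + 6·227 = 1772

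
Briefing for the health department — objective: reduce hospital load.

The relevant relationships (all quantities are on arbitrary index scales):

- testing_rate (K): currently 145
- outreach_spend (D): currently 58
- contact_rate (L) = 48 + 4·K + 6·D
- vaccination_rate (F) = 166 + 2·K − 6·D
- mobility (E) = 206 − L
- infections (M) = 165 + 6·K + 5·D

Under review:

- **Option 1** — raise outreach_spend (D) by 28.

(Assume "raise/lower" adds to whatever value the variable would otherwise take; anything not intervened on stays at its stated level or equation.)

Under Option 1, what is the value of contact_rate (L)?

Option 1 (D + 28):
  K = 145
  D = 58 + 28 = 86
  L = 48 + 4·145 + 6·86 = 1144

1144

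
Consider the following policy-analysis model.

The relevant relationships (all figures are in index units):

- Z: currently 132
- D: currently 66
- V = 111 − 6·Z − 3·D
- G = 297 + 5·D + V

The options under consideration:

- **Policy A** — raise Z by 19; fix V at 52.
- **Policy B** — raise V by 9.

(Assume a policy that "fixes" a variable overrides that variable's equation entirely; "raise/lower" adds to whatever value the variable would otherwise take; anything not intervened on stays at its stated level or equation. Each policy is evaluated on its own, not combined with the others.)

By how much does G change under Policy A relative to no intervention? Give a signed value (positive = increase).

931

Baseline:
  Z = 132
  D = 66
  V = 111 − 6·132 − 3·66 = -879
  G = 297 + 5·66 + (-879) = -252
Policy A (Z + 19, V := 52):
  Z = 132 + 19 = 151
  D = 66
  V = 52
  G = 297 + 5·66 + 52 = 679
Change in G: 679 − (-252) = 931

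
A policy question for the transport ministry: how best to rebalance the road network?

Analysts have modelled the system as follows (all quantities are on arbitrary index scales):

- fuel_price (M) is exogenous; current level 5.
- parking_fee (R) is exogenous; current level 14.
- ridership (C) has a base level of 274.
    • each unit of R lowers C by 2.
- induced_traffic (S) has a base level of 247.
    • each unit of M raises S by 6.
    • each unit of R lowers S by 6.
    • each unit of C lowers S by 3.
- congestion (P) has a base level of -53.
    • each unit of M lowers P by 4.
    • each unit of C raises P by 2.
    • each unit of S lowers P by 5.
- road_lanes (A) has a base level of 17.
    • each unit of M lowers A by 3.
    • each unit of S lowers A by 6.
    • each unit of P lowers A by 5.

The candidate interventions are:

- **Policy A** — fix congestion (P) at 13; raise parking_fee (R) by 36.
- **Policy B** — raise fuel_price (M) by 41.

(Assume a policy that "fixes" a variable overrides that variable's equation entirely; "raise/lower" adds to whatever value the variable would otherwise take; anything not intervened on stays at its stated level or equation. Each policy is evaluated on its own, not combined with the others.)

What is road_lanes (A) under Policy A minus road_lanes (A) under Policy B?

10284

Policy A (P := 13, R + 36):
  M = 5
  R = 14 + 36 = 50
  C = 274 − 2·50 = 174
  S = 247 + 6·5 − 6·50 − 3·174 = -545
  P = 13
  A = 17 − 3·5 − 6·(-545) − 5·13 = 3207
Policy B (M + 41):
  M = 5 + 41 = 46
  R = 14
  C = 274 − 2·14 = 246
  S = 247 + 6·46 − 6·14 − 3·246 = -299
  P = -53 − 4·46 + 2·246 − 5·(-299) = 1750
  A = 17 − 3·46 − 6·(-299) − 5·1750 = -7077
A: 3207 − (-7077) = 10284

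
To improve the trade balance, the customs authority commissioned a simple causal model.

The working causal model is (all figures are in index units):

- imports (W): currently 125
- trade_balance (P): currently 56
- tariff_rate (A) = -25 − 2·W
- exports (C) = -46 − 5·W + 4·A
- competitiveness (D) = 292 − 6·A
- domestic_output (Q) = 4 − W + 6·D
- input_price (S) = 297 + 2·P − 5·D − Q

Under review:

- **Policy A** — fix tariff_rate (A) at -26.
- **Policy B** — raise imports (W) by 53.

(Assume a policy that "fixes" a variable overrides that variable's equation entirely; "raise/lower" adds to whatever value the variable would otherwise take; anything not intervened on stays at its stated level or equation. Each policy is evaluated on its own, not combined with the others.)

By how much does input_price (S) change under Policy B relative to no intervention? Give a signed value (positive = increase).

Baseline:
  W = 125
  P = 56
  A = -25 − 2·125 = -275
  D = 292 − 6·(-275) = 1942
  Q = 4 − 125 + 6·1942 = 11531
  S = 297 + 2·56 − 5·1942 − 11531 = -20832
Policy B (W + 53):
  W = 125 + 53 = 178
  P = 56
  A = -25 − 2·178 = -381
  D = 292 − 6·(-381) = 2578
  Q = 4 − 178 + 6·2578 = 15294
  S = 297 + 2·56 − 5·2578 − 15294 = -27775
Change in S: -27775 − (-20832) = -6943

-6943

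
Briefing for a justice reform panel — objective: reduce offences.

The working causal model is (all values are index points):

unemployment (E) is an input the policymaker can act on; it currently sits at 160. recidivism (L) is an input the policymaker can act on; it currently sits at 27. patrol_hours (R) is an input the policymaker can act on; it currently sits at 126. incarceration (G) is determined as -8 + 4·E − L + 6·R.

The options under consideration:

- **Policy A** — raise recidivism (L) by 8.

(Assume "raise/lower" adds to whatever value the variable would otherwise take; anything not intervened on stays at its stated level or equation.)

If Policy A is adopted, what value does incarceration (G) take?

1353

Policy A (L + 8):
  E = 160
  L = 27 + 8 = 35
  R = 126
  G = -8 + 4·160 − 35 + 6·126 = 1353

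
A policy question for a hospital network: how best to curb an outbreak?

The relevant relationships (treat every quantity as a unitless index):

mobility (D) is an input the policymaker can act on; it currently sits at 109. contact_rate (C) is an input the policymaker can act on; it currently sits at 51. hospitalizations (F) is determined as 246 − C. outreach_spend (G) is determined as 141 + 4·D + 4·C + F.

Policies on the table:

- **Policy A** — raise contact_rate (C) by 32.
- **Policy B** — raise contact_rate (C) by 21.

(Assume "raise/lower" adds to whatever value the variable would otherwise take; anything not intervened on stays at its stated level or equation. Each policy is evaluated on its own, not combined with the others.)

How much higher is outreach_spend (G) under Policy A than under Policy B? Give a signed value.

33

Policy A (C + 32):
  D = 109
  C = 51 + 32 = 83
  F = 246 − 83 = 163
  G = 141 + 4·109 + 4·83 + 163 = 1072
Policy B (C + 21):
  D = 109
  C = 51 + 21 = 72
  F = 246 − 72 = 174
  G = 141 + 4·109 + 4·72 + 174 = 1039
G: 1072 − 1039 = 33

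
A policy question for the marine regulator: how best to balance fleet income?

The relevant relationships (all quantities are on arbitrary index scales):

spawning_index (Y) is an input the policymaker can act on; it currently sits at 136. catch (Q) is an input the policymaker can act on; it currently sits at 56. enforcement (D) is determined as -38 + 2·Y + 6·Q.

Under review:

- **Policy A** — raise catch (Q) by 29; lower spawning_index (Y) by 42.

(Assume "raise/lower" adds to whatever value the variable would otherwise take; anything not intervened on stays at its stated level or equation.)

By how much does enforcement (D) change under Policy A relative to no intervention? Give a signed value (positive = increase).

Baseline:
  Y = 136
  Q = 56
  D = -38 + 2·136 + 6·56 = 570
Policy A (Q + 29, Y − 42):
  Y = 136 − 42 = 94
  Q = 56 + 29 = 85
  D = -38 + 2·94 + 6·85 = 660
Change in D: 660 − 570 = 90

90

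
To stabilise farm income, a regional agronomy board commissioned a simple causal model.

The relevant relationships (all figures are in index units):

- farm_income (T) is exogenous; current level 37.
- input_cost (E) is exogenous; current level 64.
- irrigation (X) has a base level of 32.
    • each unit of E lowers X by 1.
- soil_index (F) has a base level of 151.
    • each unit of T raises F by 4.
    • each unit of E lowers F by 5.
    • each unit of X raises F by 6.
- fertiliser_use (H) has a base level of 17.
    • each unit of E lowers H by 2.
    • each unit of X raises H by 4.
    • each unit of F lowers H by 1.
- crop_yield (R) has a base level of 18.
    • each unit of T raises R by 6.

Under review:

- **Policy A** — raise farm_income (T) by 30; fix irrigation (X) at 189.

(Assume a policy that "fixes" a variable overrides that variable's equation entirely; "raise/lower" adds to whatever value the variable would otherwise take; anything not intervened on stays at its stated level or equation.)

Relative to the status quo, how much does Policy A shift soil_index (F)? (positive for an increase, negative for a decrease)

Baseline:
  T = 37
  E = 64
  X = 32 − 64 = -32
  F = 151 + 4·37 − 5·64 + 6·(-32) = -213
Policy A (T + 30, X := 189):
  T = 37 + 30 = 67
  E = 64
  X = 189
  F = 151 + 4·67 − 5·64 + 6·189 = 1233
Change in F: 1233 − (-213) = 1446

1446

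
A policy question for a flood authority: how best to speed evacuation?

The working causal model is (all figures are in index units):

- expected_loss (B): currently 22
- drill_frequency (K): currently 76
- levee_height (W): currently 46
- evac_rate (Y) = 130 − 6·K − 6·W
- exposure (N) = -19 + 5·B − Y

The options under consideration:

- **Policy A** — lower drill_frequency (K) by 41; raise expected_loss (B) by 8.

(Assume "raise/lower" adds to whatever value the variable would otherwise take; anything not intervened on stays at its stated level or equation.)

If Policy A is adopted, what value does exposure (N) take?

Policy A (K − 41, B + 8):
  B = 22 + 8 = 30
  K = 76 − 41 = 35
  W = 46
  Y = 130 − 6·35 − 6·46 = -356
  N = -19 + 5·30 − (-356) = 487

487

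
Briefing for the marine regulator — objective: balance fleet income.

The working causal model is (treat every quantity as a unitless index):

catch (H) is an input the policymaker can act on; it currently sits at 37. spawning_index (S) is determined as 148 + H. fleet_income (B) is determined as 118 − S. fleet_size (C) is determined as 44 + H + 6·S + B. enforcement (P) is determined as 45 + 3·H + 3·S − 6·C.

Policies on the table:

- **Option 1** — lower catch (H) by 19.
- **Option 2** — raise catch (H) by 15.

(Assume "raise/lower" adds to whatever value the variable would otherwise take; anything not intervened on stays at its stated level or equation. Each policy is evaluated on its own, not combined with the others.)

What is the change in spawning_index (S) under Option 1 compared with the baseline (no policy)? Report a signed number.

-19

Baseline:
  H = 37
  S = 148 + 37 = 185
Option 1 (H − 19):
  H = 37 − 19 = 18
  S = 148 + 18 = 166
Change in S: 166 − 185 = -19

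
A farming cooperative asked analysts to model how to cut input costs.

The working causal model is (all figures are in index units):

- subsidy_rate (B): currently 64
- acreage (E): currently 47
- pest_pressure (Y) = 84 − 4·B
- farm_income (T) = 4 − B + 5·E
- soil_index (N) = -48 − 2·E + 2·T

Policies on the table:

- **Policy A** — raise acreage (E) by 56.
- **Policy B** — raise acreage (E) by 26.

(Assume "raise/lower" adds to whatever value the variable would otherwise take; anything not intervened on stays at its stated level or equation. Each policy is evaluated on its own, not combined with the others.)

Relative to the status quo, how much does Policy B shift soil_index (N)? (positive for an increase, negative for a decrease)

Baseline:
  B = 64
  E = 47
  T = 4 − 64 + 5·47 = 175
  N = -48 − 2·47 + 2·175 = 208
Policy B (E + 26):
  B = 64
  E = 47 + 26 = 73
  T = 4 − 64 + 5·73 = 305
  N = -48 − 2·73 + 2·305 = 416
Change in N: 416 − 208 = 208

208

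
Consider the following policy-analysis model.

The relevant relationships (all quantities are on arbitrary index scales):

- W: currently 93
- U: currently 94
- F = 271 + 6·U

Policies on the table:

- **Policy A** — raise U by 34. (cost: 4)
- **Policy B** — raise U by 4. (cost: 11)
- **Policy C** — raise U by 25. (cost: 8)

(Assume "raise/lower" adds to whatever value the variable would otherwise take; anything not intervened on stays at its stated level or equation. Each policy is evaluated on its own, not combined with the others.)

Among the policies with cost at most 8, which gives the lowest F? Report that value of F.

Policy A (U + 34):
  U = 94 + 34 = 128
  F = 271 + 6·128 = 1039
Policy C (U + 25):
  U = 94 + 25 = 119
  F = 271 + 6·119 = 985
Comparing — Policy A: F=1039, Policy C: F=985. Lowest is 985 (Policy C).

985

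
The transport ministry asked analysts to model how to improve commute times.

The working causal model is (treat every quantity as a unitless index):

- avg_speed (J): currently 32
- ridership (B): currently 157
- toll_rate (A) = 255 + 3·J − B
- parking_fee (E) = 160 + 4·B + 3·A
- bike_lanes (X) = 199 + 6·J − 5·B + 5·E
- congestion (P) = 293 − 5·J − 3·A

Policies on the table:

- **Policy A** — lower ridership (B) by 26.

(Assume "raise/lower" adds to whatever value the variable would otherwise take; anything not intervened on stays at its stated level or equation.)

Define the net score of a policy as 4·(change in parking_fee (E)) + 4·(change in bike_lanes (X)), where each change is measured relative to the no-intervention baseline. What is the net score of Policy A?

Baseline:
  J = 32
  B = 157
  A = 255 + 3·32 − 157 = 194
  E = 160 + 4·157 + 3·194 = 1370
  X = 199 + 6·32 − 5·157 + 5·1370 = 6456
Policy A (B − 26):
  J = 32
  B = 157 − 26 = 131
  A = 255 + 3·32 − 131 = 220
  E = 160 + 4·131 + 3·220 = 1344
  X = 199 + 6·32 − 5·131 + 5·1344 = 6456
ΔE = 1344 − 1370 = -26; ΔX = 6456 − 6456 = 0
Score = 4·(-26) + 4·0 = -104

-104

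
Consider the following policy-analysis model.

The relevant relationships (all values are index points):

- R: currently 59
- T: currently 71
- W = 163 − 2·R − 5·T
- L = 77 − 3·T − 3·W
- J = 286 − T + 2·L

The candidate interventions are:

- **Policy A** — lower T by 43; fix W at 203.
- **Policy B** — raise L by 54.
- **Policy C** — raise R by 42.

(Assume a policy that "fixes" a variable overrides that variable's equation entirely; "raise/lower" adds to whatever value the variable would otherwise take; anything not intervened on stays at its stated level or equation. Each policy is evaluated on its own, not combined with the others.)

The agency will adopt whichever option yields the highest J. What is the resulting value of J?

2307

Policy A (T − 43, W := 203):
  R = 59
  T = 71 − 43 = 28
  W = 203
  L = 77 − 3·28 − 3·203 = -616
  J = 286 − 28 + 2·(-616) = -974
Policy B (L + 54):
  R = 59
  T = 71
  W = 163 − 2·59 − 5·71 = -310
  L = 77 − 3·71 − 3·(-310) (+54 from intervention) = 848
  J = 286 − 71 + 2·848 = 1911
Policy C (R + 42):
  R = 59 + 42 = 101
  T = 71
  W = 163 − 2·101 − 5·71 = -394
  L = 77 − 3·71 − 3·(-394) = 1046
  J = 286 − 71 + 2·1046 = 2307
Comparing — Policy A: J=-974, Policy B: J=1911, Policy C: J=2307. Highest is 2307 (Policy C).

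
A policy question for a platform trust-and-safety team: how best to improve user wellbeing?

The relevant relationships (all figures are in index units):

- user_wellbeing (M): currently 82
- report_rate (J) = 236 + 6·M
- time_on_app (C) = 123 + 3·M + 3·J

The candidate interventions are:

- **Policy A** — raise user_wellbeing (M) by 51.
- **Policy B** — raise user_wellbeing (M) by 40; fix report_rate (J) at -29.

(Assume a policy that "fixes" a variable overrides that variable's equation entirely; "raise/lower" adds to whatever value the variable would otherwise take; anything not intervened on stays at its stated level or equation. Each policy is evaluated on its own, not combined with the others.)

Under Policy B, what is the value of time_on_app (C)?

402

Policy B (M + 40, J := -29):
  M = 82 + 40 = 122
  J = -29
  C = 123 + 3·122 + 3·(-29) = 402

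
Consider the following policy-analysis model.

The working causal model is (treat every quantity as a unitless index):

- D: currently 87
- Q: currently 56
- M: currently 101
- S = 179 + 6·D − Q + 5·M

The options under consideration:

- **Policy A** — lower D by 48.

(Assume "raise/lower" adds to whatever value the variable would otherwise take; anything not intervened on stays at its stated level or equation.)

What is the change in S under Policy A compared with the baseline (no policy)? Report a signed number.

Baseline:
  D = 87
  Q = 56
  M = 101
  S = 179 + 6·87 − 56 + 5·101 = 1150
Policy A (D − 48):
  D = 87 − 48 = 39
  Q = 56
  M = 101
  S = 179 + 6·39 − 56 + 5·101 = 862
Change in S: 862 − 1150 = -288

-288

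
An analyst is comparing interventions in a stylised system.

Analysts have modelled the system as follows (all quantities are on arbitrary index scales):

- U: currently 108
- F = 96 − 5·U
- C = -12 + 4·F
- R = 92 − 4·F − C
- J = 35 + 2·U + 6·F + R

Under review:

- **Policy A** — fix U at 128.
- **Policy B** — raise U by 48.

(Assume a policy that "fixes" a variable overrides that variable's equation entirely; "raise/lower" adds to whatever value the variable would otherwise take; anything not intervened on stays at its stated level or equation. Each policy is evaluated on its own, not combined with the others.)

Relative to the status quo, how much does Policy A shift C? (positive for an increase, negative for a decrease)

-400

Baseline:
  U = 108
  F = 96 − 5·108 = -444
  C = -12 + 4·(-444) = -1788
Policy A (U := 128):
  U = 128
  F = 96 − 5·128 = -544
  C = -12 + 4·(-544) = -2188
Change in C: -2188 − (-1788) = -400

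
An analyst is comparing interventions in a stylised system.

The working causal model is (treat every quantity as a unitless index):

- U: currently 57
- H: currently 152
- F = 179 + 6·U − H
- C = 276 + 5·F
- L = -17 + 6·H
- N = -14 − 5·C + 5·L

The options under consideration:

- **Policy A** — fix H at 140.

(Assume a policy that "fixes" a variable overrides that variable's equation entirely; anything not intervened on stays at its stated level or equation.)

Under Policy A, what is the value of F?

Policy A (H := 140):
  U = 57
  H = 140
  F = 179 + 6·57 − 140 = 381

381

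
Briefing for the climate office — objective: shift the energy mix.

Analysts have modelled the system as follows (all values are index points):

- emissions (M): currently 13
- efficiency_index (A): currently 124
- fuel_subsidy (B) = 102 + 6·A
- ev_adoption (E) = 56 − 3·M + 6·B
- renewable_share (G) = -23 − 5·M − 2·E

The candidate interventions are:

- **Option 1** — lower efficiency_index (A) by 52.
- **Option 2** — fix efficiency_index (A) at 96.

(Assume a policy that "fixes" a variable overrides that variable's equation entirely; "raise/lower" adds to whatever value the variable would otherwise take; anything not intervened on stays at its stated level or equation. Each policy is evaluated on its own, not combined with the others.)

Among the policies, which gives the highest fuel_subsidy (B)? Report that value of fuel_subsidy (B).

678

Option 1 (A − 52):
  A = 124 − 52 = 72
  B = 102 + 6·72 = 534
Option 2 (A := 96):
  A = 96
  B = 102 + 6·96 = 678
Comparing — Option 1: B=534, Option 2: B=678. Highest is 678 (Option 2).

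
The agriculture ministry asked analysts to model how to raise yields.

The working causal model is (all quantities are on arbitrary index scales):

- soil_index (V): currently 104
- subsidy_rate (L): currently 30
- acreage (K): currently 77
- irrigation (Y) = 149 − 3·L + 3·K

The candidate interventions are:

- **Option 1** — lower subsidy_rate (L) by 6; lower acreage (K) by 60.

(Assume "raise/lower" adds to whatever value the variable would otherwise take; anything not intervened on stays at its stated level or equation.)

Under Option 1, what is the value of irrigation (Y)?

128

Option 1 (L − 6, K − 60):
  L = 30 − 6 = 24
  K = 77 − 60 = 17
  Y = 149 − 3·24 + 3·17 = 128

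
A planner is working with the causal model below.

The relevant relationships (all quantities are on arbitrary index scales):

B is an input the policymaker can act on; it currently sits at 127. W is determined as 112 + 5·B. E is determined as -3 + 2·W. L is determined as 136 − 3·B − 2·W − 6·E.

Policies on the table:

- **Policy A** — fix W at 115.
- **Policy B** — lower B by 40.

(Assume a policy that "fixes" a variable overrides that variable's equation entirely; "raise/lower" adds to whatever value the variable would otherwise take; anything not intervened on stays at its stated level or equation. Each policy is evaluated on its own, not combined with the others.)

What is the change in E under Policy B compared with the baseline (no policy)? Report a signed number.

-400

Baseline:
  B = 127
  W = 112 + 5·127 = 747
  E = -3 + 2·747 = 1491
Policy B (B − 40):
  B = 127 − 40 = 87
  W = 112 + 5·87 = 547
  E = -3 + 2·547 = 1091
Change in E: 1091 − 1491 = -400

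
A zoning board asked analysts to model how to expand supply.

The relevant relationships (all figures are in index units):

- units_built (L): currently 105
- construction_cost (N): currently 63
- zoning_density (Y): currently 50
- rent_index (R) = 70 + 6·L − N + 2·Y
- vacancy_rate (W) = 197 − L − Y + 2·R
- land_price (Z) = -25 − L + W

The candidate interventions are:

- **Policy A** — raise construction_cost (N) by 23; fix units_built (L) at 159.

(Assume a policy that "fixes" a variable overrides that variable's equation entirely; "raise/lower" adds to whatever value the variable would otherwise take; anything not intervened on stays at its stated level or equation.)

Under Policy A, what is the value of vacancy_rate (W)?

Policy A (N + 23, L := 159):
  L = 159
  N = 63 + 23 = 86
  Y = 50
  R = 70 + 6·159 − 86 + 2·50 = 1038
  W = 197 − 159 − 50 + 2·1038 = 2064

2064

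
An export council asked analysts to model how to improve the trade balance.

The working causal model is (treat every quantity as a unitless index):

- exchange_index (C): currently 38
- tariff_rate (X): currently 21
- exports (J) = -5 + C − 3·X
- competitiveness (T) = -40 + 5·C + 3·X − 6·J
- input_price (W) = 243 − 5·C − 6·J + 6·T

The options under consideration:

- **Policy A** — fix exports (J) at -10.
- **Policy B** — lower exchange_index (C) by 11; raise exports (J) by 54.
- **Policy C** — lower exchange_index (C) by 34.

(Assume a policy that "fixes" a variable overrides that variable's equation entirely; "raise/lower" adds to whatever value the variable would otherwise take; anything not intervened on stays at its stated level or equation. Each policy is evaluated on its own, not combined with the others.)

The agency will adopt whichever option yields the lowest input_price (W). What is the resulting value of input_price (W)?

Policy A (J := -10):
  C = 38
  X = 21
  J = -10
  T = -40 + 5·38 + 3·21 − 6·(-10) = 273
  W = 243 − 5·38 − 6·(-10) + 6·273 = 1751
Policy B (C − 11, J + 54):
  C = 38 − 11 = 27
  X = 21
  J = -5 + 27 − 3·21 (+54 from intervention) = 13
  T = -40 + 5·27 + 3·21 − 6·13 = 80
  W = 243 − 5·27 − 6·13 + 6·80 = 510
Policy C (C − 34):
  C = 38 − 34 = 4
  X = 21
  J = -5 + 4 − 3·21 = -64
  T = -40 + 5·4 + 3·21 − 6·(-64) = 427
  W = 243 − 5·4 − 6·(-64) + 6·427 = 3169
Comparing — Policy A: W=1751, Policy B: W=510, Policy C: W=3169. Lowest is 510 (Policy B).

510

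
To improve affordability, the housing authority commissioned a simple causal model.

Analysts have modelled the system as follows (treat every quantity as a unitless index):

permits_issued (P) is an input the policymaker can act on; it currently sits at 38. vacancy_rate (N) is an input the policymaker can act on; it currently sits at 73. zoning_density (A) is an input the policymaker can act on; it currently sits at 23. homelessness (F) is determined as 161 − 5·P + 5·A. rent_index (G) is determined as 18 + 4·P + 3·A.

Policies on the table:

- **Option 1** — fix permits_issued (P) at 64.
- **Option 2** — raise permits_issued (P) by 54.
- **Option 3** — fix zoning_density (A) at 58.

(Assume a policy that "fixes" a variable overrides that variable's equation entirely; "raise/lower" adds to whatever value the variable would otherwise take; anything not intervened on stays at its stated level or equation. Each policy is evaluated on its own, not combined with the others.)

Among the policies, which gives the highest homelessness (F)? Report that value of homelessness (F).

Option 1 (P := 64):
  P = 64
  A = 23
  F = 161 − 5·64 + 5·23 = -44
Option 2 (P + 54):
  P = 38 + 54 = 92
  A = 23
  F = 161 − 5·92 + 5·23 = -184
Option 3 (A := 58):
  P = 38
  A = 58
  F = 161 − 5·38 + 5·58 = 261
Comparing — Option 1: F=-44, Option 2: F=-184, Option 3: F=261. Highest is 261 (Option 3).

261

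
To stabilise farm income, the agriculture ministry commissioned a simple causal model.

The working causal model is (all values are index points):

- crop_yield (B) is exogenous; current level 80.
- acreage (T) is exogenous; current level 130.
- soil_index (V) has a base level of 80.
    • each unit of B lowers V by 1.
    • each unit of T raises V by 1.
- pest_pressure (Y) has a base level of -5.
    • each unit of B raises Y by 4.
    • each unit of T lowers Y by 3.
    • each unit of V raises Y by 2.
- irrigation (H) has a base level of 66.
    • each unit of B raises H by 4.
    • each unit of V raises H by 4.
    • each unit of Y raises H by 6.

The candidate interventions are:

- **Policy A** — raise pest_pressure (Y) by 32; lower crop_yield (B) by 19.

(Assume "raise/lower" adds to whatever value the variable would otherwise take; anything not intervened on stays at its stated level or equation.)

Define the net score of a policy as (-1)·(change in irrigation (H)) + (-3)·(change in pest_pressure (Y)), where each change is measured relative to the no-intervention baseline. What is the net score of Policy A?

54

Baseline:
  B = 80
  T = 130
  V = 80 − 80 + 130 = 130
  Y = -5 + 4·80 − 3·130 + 2·130 = 185
  H = 66 + 4·80 + 4·130 + 6·185 = 2016
Policy A (Y + 32, B − 19):
  B = 80 − 19 = 61
  T = 130
  V = 80 − 61 + 130 = 149
  Y = -5 + 4·61 − 3·130 + 2·149 (+32 from intervention) = 179
  H = 66 + 4·61 + 4·149 + 6·179 = 1980
ΔH = 1980 − 2016 = -36; ΔY = 179 − 185 = -6
Score = (-1)·(-36) + (-3)·(-6) = 54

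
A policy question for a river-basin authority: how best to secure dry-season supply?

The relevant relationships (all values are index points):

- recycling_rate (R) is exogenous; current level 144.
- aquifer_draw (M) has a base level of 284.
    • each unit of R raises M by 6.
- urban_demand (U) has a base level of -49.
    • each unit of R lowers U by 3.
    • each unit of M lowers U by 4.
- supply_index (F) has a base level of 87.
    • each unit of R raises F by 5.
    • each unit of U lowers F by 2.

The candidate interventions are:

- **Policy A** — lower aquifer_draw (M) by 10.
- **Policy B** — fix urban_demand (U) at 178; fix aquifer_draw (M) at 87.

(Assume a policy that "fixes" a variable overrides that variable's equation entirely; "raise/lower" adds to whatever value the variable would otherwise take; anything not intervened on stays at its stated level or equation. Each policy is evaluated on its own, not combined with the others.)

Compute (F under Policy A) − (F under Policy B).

Policy A (M − 10):
  R = 144
  M = 284 + 6·144 (−10 from intervention) = 1138
  U = -49 − 3·144 − 4·1138 = -5033
  F = 87 + 5·144 − 2·(-5033) = 10873
Policy B (U := 178, M := 87):
  R = 144
  M = 87
  U = 178
  F = 87 + 5·144 − 2·178 = 451
F: 10873 − 451 = 10422

10422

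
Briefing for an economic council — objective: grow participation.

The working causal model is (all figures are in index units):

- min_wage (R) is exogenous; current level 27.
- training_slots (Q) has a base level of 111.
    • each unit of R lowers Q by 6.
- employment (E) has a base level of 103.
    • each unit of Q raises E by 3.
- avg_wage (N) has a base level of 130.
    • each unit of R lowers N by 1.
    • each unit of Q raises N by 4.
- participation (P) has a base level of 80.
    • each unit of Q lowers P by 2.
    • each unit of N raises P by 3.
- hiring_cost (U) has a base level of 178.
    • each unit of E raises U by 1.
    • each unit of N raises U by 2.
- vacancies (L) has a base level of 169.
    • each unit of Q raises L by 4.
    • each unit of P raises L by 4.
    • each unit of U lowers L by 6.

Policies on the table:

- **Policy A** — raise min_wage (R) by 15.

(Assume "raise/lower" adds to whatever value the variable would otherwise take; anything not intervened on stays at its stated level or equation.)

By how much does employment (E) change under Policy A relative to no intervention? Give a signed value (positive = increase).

-270

Baseline:
  R = 27
  Q = 111 − 6·27 = -51
  E = 103 + 3·(-51) = -50
Policy A (R + 15):
  R = 27 + 15 = 42
  Q = 111 − 6·42 = -141
  E = 103 + 3·(-141) = -320
Change in E: -320 − (-50) = -270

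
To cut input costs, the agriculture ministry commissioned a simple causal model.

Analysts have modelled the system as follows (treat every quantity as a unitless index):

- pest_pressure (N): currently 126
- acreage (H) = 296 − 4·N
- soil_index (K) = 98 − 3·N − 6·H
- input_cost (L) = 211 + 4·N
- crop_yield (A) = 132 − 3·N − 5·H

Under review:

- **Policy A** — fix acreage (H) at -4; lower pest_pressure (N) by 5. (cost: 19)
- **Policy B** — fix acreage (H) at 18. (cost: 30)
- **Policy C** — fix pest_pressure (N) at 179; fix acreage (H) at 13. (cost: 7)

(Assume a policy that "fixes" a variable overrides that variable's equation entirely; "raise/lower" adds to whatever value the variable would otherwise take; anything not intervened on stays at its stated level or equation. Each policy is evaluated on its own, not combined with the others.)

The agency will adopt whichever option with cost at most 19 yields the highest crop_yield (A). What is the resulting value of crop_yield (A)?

Policy A (H := -4, N − 5):
  N = 126 − 5 = 121
  H = -4
  A = 132 − 3·121 − 5·(-4) = -211
Policy C (N := 179, H := 13):
  N = 179
  H = 13
  A = 132 − 3·179 − 5·13 = -470
Comparing — Policy A: A=-211, Policy C: A=-470. Highest is -211 (Policy A).

-211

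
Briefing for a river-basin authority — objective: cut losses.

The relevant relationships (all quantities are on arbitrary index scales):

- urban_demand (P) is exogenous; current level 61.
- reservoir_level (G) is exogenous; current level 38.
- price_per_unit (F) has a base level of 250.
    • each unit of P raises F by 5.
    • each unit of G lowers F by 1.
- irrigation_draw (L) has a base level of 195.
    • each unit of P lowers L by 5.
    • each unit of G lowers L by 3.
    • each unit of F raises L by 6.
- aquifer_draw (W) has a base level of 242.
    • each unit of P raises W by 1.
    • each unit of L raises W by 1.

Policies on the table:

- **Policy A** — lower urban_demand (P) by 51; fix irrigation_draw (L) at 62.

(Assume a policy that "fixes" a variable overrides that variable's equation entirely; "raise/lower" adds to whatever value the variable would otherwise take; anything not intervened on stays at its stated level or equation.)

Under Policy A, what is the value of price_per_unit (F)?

262

Policy A (P − 51, L := 62):
  P = 61 − 51 = 10
  G = 38
  F = 250 + 5·10 − 38 = 262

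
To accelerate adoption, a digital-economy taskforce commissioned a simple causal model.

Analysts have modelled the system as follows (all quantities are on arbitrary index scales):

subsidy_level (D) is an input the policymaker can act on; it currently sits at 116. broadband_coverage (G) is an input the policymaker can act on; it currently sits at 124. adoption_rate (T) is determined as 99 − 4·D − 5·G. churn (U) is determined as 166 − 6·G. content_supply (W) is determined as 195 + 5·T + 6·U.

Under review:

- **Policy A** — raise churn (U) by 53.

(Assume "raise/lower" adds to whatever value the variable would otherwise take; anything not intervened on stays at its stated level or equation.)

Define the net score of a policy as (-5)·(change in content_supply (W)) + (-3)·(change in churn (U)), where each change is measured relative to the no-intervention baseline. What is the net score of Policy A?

Baseline:
  D = 116
  G = 124
  T = 99 − 4·116 − 5·124 = -985
  U = 166 − 6·124 = -578
  W = 195 + 5·(-985) + 6·(-578) = -8198
Policy A (U + 53):
  D = 116
  G = 124
  T = 99 − 4·116 − 5·124 = -985
  U = 166 − 6·124 (+53 from intervention) = -525
  W = 195 + 5·(-985) + 6·(-525) = -7880
ΔW = -7880 − (-8198) = 318; ΔU = -525 − (-578) = 53
Score = (-5)·318 + (-3)·53 = -1749

-1749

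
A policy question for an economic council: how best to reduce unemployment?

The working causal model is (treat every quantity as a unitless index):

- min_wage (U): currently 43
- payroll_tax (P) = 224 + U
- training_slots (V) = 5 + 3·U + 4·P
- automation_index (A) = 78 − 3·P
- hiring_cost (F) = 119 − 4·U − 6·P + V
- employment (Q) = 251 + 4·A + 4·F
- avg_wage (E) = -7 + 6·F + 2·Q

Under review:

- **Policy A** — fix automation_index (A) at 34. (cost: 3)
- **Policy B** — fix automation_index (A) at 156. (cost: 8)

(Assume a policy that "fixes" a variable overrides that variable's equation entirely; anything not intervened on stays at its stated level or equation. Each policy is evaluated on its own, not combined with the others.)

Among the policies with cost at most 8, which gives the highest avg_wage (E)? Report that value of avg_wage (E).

-4599

Policy A (A := 34):
  U = 43
  P = 224 + 43 = 267
  V = 5 + 3·43 + 4·267 = 1202
  A = 34
  F = 119 − 4·43 − 6·267 + 1202 = -453
  Q = 251 + 4·34 + 4·(-453) = -1425
  E = -7 + 6·(-453) + 2·(-1425) = -5575
Policy B (A := 156):
  U = 43
  P = 224 + 43 = 267
  V = 5 + 3·43 + 4·267 = 1202
  A = 156
  F = 119 − 4·43 − 6·267 + 1202 = -453
  Q = 251 + 4·156 + 4·(-453) = -937
  E = -7 + 6·(-453) + 2·(-937) = -4599
Comparing — Policy A: E=-5575, Policy B: E=-4599. Highest is -4599 (Policy B).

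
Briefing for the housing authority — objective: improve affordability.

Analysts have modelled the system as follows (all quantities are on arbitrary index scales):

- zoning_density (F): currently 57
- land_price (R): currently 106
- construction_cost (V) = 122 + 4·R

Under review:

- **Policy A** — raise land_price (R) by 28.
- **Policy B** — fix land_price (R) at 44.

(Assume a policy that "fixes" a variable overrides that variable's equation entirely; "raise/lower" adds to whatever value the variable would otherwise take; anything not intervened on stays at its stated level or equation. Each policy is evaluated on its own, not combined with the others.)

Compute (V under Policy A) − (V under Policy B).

Policy A (R + 28):
  R = 106 + 28 = 134
  V = 122 + 4·134 = 658
Policy B (R := 44):
  R = 44
  V = 122 + 4·44 = 298
V: 658 − 298 = 360

360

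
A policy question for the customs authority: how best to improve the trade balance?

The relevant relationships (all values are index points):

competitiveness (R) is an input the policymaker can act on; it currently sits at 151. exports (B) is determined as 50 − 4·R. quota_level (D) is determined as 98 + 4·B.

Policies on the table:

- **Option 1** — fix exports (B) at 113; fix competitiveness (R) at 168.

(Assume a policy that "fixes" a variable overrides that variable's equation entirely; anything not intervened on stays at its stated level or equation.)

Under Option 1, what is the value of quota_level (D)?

Option 1 (B := 113, R := 168):
  R = 168
  B = 113
  D = 98 + 4·113 = 550

550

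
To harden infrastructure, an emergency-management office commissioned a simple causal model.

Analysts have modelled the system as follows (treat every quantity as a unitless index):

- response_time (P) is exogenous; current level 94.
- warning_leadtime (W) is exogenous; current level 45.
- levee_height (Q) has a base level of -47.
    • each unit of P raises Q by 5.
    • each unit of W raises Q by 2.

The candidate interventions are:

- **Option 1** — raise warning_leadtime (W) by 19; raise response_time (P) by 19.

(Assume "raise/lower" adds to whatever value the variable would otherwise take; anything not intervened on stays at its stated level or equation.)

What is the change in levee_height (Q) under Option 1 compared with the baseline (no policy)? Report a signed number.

Baseline:
  P = 94
  W = 45
  Q = -47 + 5·94 + 2·45 = 513
Option 1 (W + 19, P + 19):
  P = 94 + 19 = 113
  W = 45 + 19 = 64
  Q = -47 + 5·113 + 2·64 = 646
Change in Q: 646 − 513 = 133

133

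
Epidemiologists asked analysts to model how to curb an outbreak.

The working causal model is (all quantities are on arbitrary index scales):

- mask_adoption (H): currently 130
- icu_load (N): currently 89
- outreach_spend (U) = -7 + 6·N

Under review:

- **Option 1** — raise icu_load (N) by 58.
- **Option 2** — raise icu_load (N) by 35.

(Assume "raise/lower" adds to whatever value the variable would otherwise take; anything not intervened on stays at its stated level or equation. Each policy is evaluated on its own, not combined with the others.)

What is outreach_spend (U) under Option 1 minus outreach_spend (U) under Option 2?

138

Option 1 (N + 58):
  N = 89 + 58 = 147
  U = -7 + 6·147 = 875
Option 2 (N + 35):
  N = 89 + 35 = 124
  U = -7 + 6·124 = 737
U: 875 − 737 = 138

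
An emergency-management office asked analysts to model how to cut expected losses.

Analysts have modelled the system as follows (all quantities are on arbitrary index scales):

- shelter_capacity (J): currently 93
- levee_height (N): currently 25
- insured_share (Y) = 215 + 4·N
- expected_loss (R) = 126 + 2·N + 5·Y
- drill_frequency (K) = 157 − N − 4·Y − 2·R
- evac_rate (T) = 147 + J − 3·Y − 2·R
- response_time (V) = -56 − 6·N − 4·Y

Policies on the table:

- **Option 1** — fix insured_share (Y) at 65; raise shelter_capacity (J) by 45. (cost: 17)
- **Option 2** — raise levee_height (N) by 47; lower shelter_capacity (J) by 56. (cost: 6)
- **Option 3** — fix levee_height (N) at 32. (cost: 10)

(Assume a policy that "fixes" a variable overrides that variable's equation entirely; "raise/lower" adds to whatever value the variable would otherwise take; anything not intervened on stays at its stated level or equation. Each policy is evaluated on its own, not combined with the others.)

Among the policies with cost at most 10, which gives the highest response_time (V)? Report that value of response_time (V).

-1620

Option 2 (N + 47, J − 56):
  N = 25 + 47 = 72
  Y = 215 + 4·72 = 503
  V = -56 − 6·72 − 4·503 = -2500
Option 3 (N := 32):
  N = 32
  Y = 215 + 4·32 = 343
  V = -56 − 6·32 − 4·343 = -1620
Comparing — Option 2: V=-2500, Option 3: V=-1620. Highest is -1620 (Option 3).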